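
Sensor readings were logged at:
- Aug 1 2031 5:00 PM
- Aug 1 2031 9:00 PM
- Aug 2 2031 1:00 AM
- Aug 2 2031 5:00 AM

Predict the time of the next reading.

Aug 2 2031 9:00 AM

Gaps: 4, 4, 4 hours — each event is 4 hours after the previous one.
Aug 2 2031 5:00 AM + 4 h = Aug 2 2031 9:00 AM.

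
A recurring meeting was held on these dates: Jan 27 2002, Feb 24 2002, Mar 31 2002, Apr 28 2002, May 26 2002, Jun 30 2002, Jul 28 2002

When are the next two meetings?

Aug 25 2002, Sep 29 2002

These are Sundays with 28, 35, 28, 28, 35, 28-day gaps.
Each is the final Sunday of its month — Mar 31 2002 is past the 28th, so '4th Sunday' doesn't fit.
Last Sunday of August 2002: Aug 25 2002.
Last Sunday of September 2002: Sep 29 2002.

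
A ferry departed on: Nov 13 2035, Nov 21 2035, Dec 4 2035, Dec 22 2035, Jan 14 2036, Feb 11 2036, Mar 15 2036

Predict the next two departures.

Apr 22 2036, Jun 4 2036

The spacing grows by 5 each time: 8, 13, 18, 23, 28, 33 days.
Next gap: 38 days. Mar 15 2036 + 38 days = Apr 22 2036.
Next gap: 43 days. Apr 22 2036 + 43 days = Jun 4 2036.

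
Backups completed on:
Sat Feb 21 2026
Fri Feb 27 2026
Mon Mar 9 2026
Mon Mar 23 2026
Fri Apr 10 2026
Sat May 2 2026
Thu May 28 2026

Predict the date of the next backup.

Gaps: 6, 10, 14, 18, 22, 26 days — each gap is 4 larger than the previous one.
Next gap: 30 days. Thu May 28 2026 + 30 days = Sat Jun 27 2026.

Sat Jun 27 2026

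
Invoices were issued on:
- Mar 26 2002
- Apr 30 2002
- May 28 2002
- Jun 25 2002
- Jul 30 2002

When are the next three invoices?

Every date is a Tuesday; gaps 35, 28, 28, 35 days.
Each is the last Tuesday of its month (at least one falls on the 29th or later, ruling out '4th Tuesday').
Last Tuesday of August 2002: Aug 27 2002.
Last Tuesday of September 2002: Sep 24 2002.
Last Tuesday of October 2002: Oct 29 2002.

Aug 27 2002, Sep 24 2002, Oct 29 2002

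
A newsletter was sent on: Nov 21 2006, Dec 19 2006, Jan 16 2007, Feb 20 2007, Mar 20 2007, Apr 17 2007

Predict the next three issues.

May 15 2007, Jun 19 2007, Jul 17 2007

Gaps: 28, 28, 35, 28, 28 days — a mix of 28 and 35. Every date is a Tuesday.
Each is the 3rd Tuesday of its month.
May 2007 — 3rd Tuesday is May 15 2007.
June 2007 — 3rd Tuesday is Jun 19 2007.
July 2007 — 3rd Tuesday is Jul 17 2007.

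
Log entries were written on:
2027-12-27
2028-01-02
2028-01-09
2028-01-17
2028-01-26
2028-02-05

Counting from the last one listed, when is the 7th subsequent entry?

2028-05-13

Intervals are 6, 7, 8, 9, 10 days — an arithmetic progression with common difference 1.
Next gap: 11 days. 2028-02-05 + 11 days = 2028-02-16.
Next gap: 12 days. 2028-02-16 + 12 days = 2028-02-28.
Next gap: 13 days. 2028-02-28 + 13 days = 2028-03-12.
Next gap: 14 days. 2028-03-12 + 14 days = 2028-03-26.
Next gap: 15 days. 2028-03-26 + 15 days = 2028-04-10.
Next gap: 16 days. 2028-04-10 + 16 days = 2028-04-26.
Next gap: 17 days. 2028-04-26 + 17 days = 2028-05-13.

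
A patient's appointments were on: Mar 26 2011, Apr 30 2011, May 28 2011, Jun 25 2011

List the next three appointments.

Every date is a Saturday; gaps 35, 28, 28 days.
Each is the last Saturday of its month (at least one falls on the 29th or later, ruling out '4th Saturday').
Last Saturday of July 2011: Jul 30 2011.
Last Saturday of August 2011: Aug 27 2011.
September 2011 ends with Saturday Sep 24 2011.

Jul 30 2011, Aug 27 2011, Sep 24 2011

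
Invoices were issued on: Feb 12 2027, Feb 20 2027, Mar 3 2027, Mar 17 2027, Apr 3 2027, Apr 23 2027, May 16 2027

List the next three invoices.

Jun 11 2027, Jul 10 2027, Aug 11 2027

Gaps: 8, 11, 14, 17, 20, 23 days — each gap is 3 larger than the previous one.
Next gap: 26 days. May 16 2027 + 26 days = Jun 11 2027.
Next gap: 29 days. Jun 11 2027 + 29 days = Jul 10 2027.
Next gap: 32 days. Jul 10 2027 + 32 days = Aug 11 2027.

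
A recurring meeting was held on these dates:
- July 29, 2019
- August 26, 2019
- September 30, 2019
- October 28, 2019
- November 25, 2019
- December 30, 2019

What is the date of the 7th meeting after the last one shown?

All Mondays; the gaps (28, 35, 28, 28, 35) vary with month length.
This is the last Monday of each month.
Last Monday of January 2020: January 27, 2020.
Last Monday of February 2020: February 24, 2020.
March 2020 ends with Monday March 30, 2020.
April 2020 ends with Monday April 27, 2020.
May 2020 ends with Monday May 25, 2020.
June 2020 ends with Monday June 29, 2020.
Last Monday of July 2020: July 27, 2020.

July 27, 2020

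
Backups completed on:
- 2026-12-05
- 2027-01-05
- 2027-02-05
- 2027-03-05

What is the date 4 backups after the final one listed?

Each date is the 5th; the gaps (31, 31, 28) track the month lengths.
The rule is the 5th of each month.
April 2027: 2027-04-05.
Next: May 2027 → 2027-05-05.
June 2027: 2027-06-05.
July 2027: 2027-07-05.

2027-07-05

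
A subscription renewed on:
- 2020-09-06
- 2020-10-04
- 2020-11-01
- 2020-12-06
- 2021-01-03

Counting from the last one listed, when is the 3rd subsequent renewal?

Gaps: 28, 28, 35, 28 days — a mix of 28 and 35. Every date is a Sunday.
Each is the 1st Sunday of its month.
1st Sunday of February 2021: 2021-02-07.
1st Sunday of March 2021: 2021-03-07.
April 2021 — 1st Sunday is 2021-04-04.

2021-04-04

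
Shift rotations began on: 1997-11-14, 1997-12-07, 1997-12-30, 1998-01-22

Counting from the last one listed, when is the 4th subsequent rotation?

1998-04-24

Every event comes 23 days after the last (23, 23, 23).
1998-01-22 + 23 days = 1998-02-14.
1998-02-14 + 23 days = 1998-03-09.
1998-03-09 + 23 days = 1998-04-01.
1998-04-01 + 23 days = 1998-04-24.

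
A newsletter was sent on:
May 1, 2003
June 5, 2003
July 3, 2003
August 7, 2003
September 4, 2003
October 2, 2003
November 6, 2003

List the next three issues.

December 4, 2003; January 1, 2004; February 5, 2004

These are Thursdays at 28- or 35-day spacing (35, 28, 35, 28, 28, 35).
The pattern: 1st Thursday of the month.
December 2003 — 1st Thursday is December 4, 2003.
1st Thursday of January 2004: January 1, 2004.
February 2004 — 1st Thursday is February 5, 2004.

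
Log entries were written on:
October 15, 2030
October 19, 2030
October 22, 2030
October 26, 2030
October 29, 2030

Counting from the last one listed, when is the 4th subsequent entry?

November 12, 2030

Gaps: 4, 3, 4, 3 days — not constant, but cyclic with period 2.
The events fall on every Tuesday and Saturday.
The following Saturday is November 2, 2030.
The following Tuesday is November 5, 2030.
The following Saturday is November 9, 2030.
The following Tuesday is November 12, 2030.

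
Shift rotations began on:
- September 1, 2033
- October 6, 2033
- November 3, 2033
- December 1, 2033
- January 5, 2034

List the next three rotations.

All dates are Thursdays, 35, 28, 28, 35 days apart.
Specifically, the 1st Thursday of each month.
February 2034 — 1st Thursday is February 2, 2034.
March 2034 — 1st Thursday is March 2, 2034.
1st Thursday of April 2034: April 6, 2034.

February 2, 2034; March 2, 2034; April 6, 2034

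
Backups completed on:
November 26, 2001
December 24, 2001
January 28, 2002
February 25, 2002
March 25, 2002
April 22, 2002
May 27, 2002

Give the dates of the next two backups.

June 24, 2002; July 22, 2002

Gaps: 28, 35, 28, 28, 28, 35 days — a mix of 28 and 35. Every date is a Monday.
Each is the 4th Monday of its month.
June 2002 — 4th Monday is June 24, 2002.
July 2002 — 4th Monday is July 22, 2002.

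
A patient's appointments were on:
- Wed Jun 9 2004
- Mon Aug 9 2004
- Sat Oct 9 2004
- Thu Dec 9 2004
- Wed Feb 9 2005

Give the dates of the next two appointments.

Sat Apr 9 2005, Thu Jun 9 2005

The day-of-month is always 9 (61, 61, 61, 62 days between events).
So this recurs on the 9th of every 2 months.
Next: April 2005 → Sat Apr 9 2005.
June 2005: Thu Jun 9 2005.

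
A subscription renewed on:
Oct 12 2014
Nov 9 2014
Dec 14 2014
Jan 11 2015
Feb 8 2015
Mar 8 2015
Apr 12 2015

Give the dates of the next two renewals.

May 10 2015, Jun 14 2015

All dates are Sundays, 28, 35, 28, 28, 28, 35 days apart.
Specifically, the 2nd Sunday of each month.
May 2015 — 2nd Sunday is May 10 2015.
June 2015 — 2nd Sunday is Jun 14 2015.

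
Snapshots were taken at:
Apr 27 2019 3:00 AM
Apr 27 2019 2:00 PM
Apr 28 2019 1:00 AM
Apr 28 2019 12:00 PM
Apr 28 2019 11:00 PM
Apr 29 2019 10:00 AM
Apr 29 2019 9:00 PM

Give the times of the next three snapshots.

The interval is a steady 11 hours (11, 11, 11, 11, 11, 11).
Apr 29 2019 9:00 PM + 11 h = Apr 30 2019 8:00 AM.
Apr 30 2019 8:00 AM + 11 h = Apr 30 2019 7:00 PM.
Apr 30 2019 7:00 PM + 11 h = May 1 2019 6:00 AM.

Apr 30 2019 8:00 AM, Apr 30 2019 7:00 PM, May 1 2019 6:00 AM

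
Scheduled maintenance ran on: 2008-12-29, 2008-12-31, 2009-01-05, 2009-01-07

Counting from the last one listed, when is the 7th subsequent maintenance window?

Gaps: 2, 5, 2 days — not constant, but cyclic with period 2.
The events fall on every Monday and Wednesday.
The following Monday is 2009-01-12.
The following Wednesday is 2009-01-14.
The following Monday is 2009-01-19.
The following Wednesday is 2009-01-21.
The following Monday is 2009-01-26.
Next Wednesday: 2009-01-28.
The following Monday is 2009-02-02.

2009-02-02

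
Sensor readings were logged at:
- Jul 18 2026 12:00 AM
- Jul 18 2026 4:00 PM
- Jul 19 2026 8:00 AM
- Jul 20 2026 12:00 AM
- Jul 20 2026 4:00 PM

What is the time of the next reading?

Gaps: 16, 16, 16, 16 hours — each event is 16 hours after the previous one.
Jul 20 2026 4:00 PM + 16 h = Jul 21 2026 8:00 AM.

Jul 21 2026 8:00 AM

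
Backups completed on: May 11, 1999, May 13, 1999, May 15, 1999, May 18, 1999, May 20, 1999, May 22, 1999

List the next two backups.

May 25, 1999; May 27, 1999

Gaps: 2, 2, 3, 2, 2 days — not constant, but cyclic with period 3.
The events fall on every Tuesday, Thursday and Saturday.
The following Tuesday is May 25, 1999.
The following Thursday is May 27, 1999.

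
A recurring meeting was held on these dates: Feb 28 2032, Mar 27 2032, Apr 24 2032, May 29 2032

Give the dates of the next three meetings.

Every date is a Saturday; gaps 28, 28, 35 days.
Each is the last Saturday of its month (at least one falls on the 29th or later, ruling out '4th Saturday').
June 2032 ends with Saturday Jun 26 2032.
July 2032 ends with Saturday Jul 31 2032.
August 2032 ends with Saturday Aug 28 2032.

Jun 26 2032, Jul 31 2032, Aug 28 2032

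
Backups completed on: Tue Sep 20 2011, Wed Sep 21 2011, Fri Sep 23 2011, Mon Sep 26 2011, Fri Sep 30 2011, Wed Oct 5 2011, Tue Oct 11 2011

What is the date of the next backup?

Tue Oct 18 2011

Intervals are 1, 2, 3, 4, 5, 6 days — an arithmetic progression with common difference 1.
Next gap: 7 days. Tue Oct 11 2011 + 7 days = Tue Oct 18 2011.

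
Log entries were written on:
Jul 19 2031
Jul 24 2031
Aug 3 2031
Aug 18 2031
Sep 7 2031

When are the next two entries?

Oct 2 2031, Nov 1 2031

Gaps: 5, 10, 15, 20 days — each gap is 5 larger than the previous one.
Next gap: 25 days. Sep 7 2031 + 25 days = Oct 2 2031.
Next gap: 30 days. Oct 2 2031 + 30 days = Nov 1 2031.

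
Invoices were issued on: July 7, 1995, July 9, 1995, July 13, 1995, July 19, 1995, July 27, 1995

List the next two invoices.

Gaps: 2, 4, 6, 8 days — each gap is 2 larger than the previous one.
Next gap: 10 days. July 27, 1995 + 10 days = August 6, 1995.
Next gap: 12 days. August 6, 1995 + 12 days = August 18, 1995.

August 6, 1995; August 18, 1995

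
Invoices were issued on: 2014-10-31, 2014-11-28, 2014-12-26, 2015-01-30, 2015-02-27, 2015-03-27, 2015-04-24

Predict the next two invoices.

Every date is a Friday; gaps 28, 28, 35, 28, 28, 28 days.
Each is the last Friday of its month (at least one falls on the 29th or later, ruling out '4th Friday').
Last Friday of May 2015: 2015-05-29.
Last Friday of June 2015: 2015-06-26.

2015-05-29, 2015-06-26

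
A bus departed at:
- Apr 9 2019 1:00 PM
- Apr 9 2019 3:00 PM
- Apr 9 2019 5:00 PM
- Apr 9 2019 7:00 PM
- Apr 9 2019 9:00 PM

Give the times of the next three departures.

Gaps: 2, 2, 2, 2 hours — each event is 2 hours after the previous one.
Apr 9 2019 9:00 PM + 2 h = Apr 9 2019 11:00 PM.
Apr 9 2019 11:00 PM + 2 h = Apr 10 2019 1:00 AM.
Apr 10 2019 1:00 AM + 2 h = Apr 10 2019 3:00 AM.

Apr 9 2019 11:00 PM, Apr 10 2019 1:00 AM, Apr 10 2019 3:00 AM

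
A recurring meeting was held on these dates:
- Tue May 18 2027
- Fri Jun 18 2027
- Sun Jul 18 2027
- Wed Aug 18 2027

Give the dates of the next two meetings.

Sat Sep 18 2027, Mon Oct 18 2027

Gaps: 31, 30, 31 days — not constant. Every event is on the 18th of the month.
Pattern: the 18th of each month.
Next: September 2027 → Sat Sep 18 2027.
Next: October 2027 → Mon Oct 18 2027.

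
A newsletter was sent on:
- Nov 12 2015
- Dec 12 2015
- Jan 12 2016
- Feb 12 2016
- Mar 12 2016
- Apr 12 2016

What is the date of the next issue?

May 12 2016

Each date is the 12th; the gaps (30, 31, 31, 29, 31) track the month lengths.
The rule is the 12th of each month.
May 2016: May 12 2016.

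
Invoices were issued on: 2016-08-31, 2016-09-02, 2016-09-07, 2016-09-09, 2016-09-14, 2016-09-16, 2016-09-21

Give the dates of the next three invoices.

Every event lands on a Wednesday or Friday (gaps cycle 2, 5, 2, 5, 2, 5).
So the schedule is: every Wednesday and Friday.
Next Friday: 2016-09-23.
The following Wednesday is 2016-09-28.
Next Friday: 2016-09-30.

2016-09-23, 2016-09-28, 2016-09-30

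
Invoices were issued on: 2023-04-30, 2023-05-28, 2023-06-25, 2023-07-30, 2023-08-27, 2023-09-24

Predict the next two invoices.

All Sundays; the gaps (28, 28, 35, 28, 28) vary with month length.
This is the last Sunday of each month.
October 2023 ends with Sunday 2023-10-29.
November 2023 ends with Sunday 2023-11-26.

2023-10-29, 2023-11-26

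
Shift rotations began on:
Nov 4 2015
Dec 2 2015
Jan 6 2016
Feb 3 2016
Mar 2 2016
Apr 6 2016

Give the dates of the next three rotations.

May 4 2016, Jun 1 2016, Jul 6 2016

Gaps: 28, 35, 28, 28, 35 days — a mix of 28 and 35. Every date is a Wednesday.
Each is the 1st Wednesday of its month.
May 2016 — 1st Wednesday is May 4 2016.
1st Wednesday of June 2016: Jun 1 2016.
1st Wednesday of July 2016: Jul 6 2016.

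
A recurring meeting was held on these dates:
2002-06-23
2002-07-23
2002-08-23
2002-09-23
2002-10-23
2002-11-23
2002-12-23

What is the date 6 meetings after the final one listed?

2003-06-23

Gaps: 30, 31, 31, 30, 31, 30 days — not constant. Every event is on the 23rd of the month.
Pattern: the 23rd of each month.
January 2003: 2003-01-23.
Next: February 2003 → 2003-02-23.
March 2003: 2003-03-23.
Next: April 2003 → 2003-04-23.
Next: May 2003 → 2003-05-23.
June 2003: 2003-06-23.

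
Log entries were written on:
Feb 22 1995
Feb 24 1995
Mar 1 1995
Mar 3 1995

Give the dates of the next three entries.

Mar 8 1995, Mar 10 1995, Mar 15 1995

Gaps: 2, 5, 2 days — not constant, but cyclic with period 2.
The events fall on every Wednesday and Friday.
The following Wednesday is Mar 8 1995.
Next Friday: Mar 10 1995.
The following Wednesday is Mar 15 1995.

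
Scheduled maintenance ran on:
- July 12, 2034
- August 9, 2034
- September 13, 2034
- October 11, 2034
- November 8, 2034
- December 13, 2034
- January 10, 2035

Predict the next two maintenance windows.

February 14, 2035; March 14, 2035

Gaps: 28, 35, 28, 28, 35, 28 days — a mix of 28 and 35. Every date is a Wednesday.
Each is the 2nd Wednesday of its month.
February 2035 — 2nd Wednesday is February 14, 2035.
March 2035 — 2nd Wednesday is March 14, 2035.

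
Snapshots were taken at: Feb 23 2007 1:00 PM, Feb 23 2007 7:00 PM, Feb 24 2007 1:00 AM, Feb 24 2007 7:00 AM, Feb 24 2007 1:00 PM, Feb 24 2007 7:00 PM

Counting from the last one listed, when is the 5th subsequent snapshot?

Spacing: 6, 6, 6, 6, 6 h — constant 6 h.
Feb 24 2007 7:00 PM + 6 h = Feb 25 2007 1:00 AM.
Feb 25 2007 1:00 AM + 6 h = Feb 25 2007 7:00 AM.
Feb 25 2007 7:00 AM + 6 h = Feb 25 2007 1:00 PM.
Feb 25 2007 1:00 PM + 6 h = Feb 25 2007 7:00 PM.
Feb 25 2007 7:00 PM + 6 h = Feb 26 2007 1:00 AM.

Feb 26 2007 1:00 AM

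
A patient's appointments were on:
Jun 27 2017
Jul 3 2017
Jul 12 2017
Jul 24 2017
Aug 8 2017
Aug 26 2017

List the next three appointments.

Sep 16 2017, Oct 10 2017, Nov 6 2017

Gaps: 6, 9, 12, 15, 18 days — each gap is 3 larger than the previous one.
Next gap: 21 days. Aug 26 2017 + 21 days = Sep 16 2017.
Next gap: 24 days. Sep 16 2017 + 24 days = Oct 10 2017.
Next gap: 27 days. Oct 10 2017 + 27 days = Nov 6 2017.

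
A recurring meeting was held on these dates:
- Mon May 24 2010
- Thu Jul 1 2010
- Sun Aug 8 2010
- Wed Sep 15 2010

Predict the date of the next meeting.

Sat Oct 23 2010

Every event comes 38 days after the last (38, 38, 38).
Wed Sep 15 2010 + 38 days = Sat Oct 23 2010.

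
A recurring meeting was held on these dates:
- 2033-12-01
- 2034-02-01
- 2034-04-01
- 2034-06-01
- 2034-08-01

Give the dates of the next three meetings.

2034-10-01, 2034-12-01, 2035-02-01

Each date is the 1st; the gaps (62, 59, 61, 61) track the month lengths.
The rule is the 1st of every 2 months.
Next: October 2034 → 2034-10-01.
December 2034: 2034-12-01.
February 2035: 2035-02-01.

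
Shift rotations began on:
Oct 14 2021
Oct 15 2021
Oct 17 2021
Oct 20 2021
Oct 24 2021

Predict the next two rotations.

Intervals are 1, 2, 3, 4 days — an arithmetic progression with common difference 1.
Next gap: 5 days. Oct 24 2021 + 5 days = Oct 29 2021.
Next gap: 6 days. Oct 29 2021 + 6 days = Nov 4 2021.

Oct 29 2021, Nov 4 2021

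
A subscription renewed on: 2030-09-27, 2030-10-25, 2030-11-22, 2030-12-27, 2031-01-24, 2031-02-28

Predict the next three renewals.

2031-03-28, 2031-04-25, 2031-05-23

These are Fridays at 28- or 35-day spacing (28, 28, 35, 28, 35).
The pattern: 4th Friday of the month.
4th Friday of March 2031: 2031-03-28.
April 2031 — 4th Friday is 2031-04-25.
4th Friday of May 2031: 2031-05-23.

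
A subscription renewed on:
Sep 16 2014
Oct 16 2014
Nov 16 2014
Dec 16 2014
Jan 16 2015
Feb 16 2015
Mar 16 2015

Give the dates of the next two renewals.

Apr 16 2015, May 16 2015

Each date is the 16th; the gaps (30, 31, 30, 31, 31, 28) track the month lengths.
The rule is the 16th of each month.
April 2015: Apr 16 2015.
May 2015: May 16 2015.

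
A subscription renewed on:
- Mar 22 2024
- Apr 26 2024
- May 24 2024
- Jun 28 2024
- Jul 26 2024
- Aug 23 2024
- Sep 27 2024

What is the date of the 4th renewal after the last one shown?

Jan 24 2025

All dates are Fridays, 35, 28, 35, 28, 28, 35 days apart.
Specifically, the 4th Friday of each month.
October 2024 — 4th Friday is Oct 25 2024.
November 2024 — 4th Friday is Nov 22 2024.
December 2024 — 4th Friday is Dec 27 2024.
January 2025 — 4th Friday is Jan 24 2025.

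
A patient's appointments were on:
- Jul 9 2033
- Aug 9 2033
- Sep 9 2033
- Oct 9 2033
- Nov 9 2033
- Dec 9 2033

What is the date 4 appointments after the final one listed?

Each date is the 9th; the gaps (31, 31, 30, 31, 30) track the month lengths.
The rule is the 9th of each month.
Next: January 2034 → Jan 9 2034.
February 2034: Feb 9 2034.
Next: March 2034 → Mar 9 2034.
Next: April 2034 → Apr 9 2034.

Apr 9 2034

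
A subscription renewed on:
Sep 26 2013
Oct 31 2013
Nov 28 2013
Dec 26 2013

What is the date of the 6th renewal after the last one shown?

These are Thursdays with 35, 28, 28-day gaps.
Each is the final Thursday of its month — Oct 31 2013 is past the 28th, so '4th Thursday' doesn't fit.
Last Thursday of January 2014: Jan 30 2014.
February 2014 ends with Thursday Feb 27 2014.
Last Thursday of March 2014: Mar 27 2014.
Last Thursday of April 2014: Apr 24 2014.
Last Thursday of May 2014: May 29 2014.
Last Thursday of June 2014: Jun 26 2014.

Jun 26 2014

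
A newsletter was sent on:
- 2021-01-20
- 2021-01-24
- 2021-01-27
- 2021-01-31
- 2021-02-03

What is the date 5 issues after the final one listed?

The gap pattern 4, 3, 4, 3 repeats every 2 events.
These are the Wednesdays and Sundays of each week.
The following Sunday is 2021-02-07.
Next Wednesday: 2021-02-10.
The following Sunday is 2021-02-14.
Next Wednesday: 2021-02-17.
Next Sunday: 2021-02-21.

2021-02-21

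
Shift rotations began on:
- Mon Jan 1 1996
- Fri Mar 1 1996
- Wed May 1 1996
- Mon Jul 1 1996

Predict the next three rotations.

Sun Sep 1 1996, Fri Nov 1 1996, Wed Jan 1 1997

Gaps: 60, 61, 61 days — not constant. Every event is on the 1st of the month.
Pattern: the 1st of every 2 months.
Next: September 1996 → Sun Sep 1 1996.
Next: November 1996 → Fri Nov 1 1996.
Next: January 1997 → Wed Jan 1 1997.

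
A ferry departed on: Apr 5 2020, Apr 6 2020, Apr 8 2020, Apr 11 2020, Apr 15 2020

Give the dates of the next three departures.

Gaps: 1, 2, 3, 4 days — each gap is 1 larger than the previous one.
Next gap: 5 days. Apr 15 2020 + 5 days = Apr 20 2020.
Next gap: 6 days. Apr 20 2020 + 6 days = Apr 26 2020.
Next gap: 7 days. Apr 26 2020 + 7 days = May 3 2020.

Apr 20 2020, Apr 26 2020, May 3 2020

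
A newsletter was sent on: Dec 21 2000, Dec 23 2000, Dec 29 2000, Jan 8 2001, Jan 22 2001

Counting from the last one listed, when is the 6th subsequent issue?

Gaps: 2, 6, 10, 14 days — each gap is 4 larger than the previous one.
Next gap: 18 days. Jan 22 2001 + 18 days = Feb 9 2001.
Next gap: 22 days. Feb 9 2001 + 22 days = Mar 3 2001.
Next gap: 26 days. Mar 3 2001 + 26 days = Mar 29 2001.
Next gap: 30 days. Mar 29 2001 + 30 days = Apr 28 2001.
Next gap: 34 days. Apr 28 2001 + 34 days = Jun 1 2001.
Next gap: 38 days. Jun 1 2001 + 38 days = Jul 9 2001.

Jul 9 2001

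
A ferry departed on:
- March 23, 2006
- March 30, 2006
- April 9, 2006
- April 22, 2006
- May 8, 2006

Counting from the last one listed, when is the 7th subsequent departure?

November 20, 2006

The spacing grows by 3 each time: 7, 10, 13, 16 days.
Next gap: 19 days. May 8, 2006 + 19 days = May 27, 2006.
Next gap: 22 days. May 27, 2006 + 22 days = June 18, 2006.
Next gap: 25 days. June 18, 2006 + 25 days = July 13, 2006.
Next gap: 28 days. July 13, 2006 + 28 days = August 10, 2006.
Next gap: 31 days. August 10, 2006 + 31 days = September 10, 2006.
Next gap: 34 days. September 10, 2006 + 34 days = October 14, 2006.
Next gap: 37 days. October 14, 2006 + 37 days = November 20, 2006.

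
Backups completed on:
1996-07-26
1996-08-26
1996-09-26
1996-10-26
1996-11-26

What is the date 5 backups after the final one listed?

1997-04-26

Each date is the 26th; the gaps (31, 31, 30, 31) track the month lengths.
The rule is the 26th of each month.
December 1996: 1996-12-26.
January 1997: 1997-01-26.
Next: February 1997 → 1997-02-26.
Next: March 1997 → 1997-03-26.
April 1997: 1997-04-26.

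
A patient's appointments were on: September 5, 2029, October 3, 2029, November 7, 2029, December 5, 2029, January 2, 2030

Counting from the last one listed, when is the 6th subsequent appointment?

These are Wednesdays at 28- or 35-day spacing (28, 35, 28, 28).
The pattern: 1st Wednesday of the month.
February 2030 — 1st Wednesday is February 6, 2030.
1st Wednesday of March 2030: March 6, 2030.
1st Wednesday of April 2030: April 3, 2030.
May 2030 — 1st Wednesday is May 1, 2030.
June 2030 — 1st Wednesday is June 5, 2030.
July 2030 — 1st Wednesday is July 3, 2030.

July 3, 2030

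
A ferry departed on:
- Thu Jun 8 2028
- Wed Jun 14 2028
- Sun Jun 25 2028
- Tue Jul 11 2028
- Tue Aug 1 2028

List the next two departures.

Sun Aug 27 2028, Wed Sep 27 2028

The spacing grows by 5 each time: 6, 11, 16, 21 days.
Next gap: 26 days. Tue Aug 1 2028 + 26 days = Sun Aug 27 2028.
Next gap: 31 days. Sun Aug 27 2028 + 31 days = Wed Sep 27 2028.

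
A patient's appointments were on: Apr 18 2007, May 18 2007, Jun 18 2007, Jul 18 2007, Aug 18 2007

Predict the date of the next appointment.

Sep 18 2007

Each date is the 18th; the gaps (30, 31, 30, 31) track the month lengths.
The rule is the 18th of each month.
Next: September 2007 → Sep 18 2007.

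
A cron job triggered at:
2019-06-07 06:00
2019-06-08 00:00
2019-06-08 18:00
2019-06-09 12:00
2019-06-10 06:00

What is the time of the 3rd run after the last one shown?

Gaps: 18, 18, 18, 18 hours — each event is 18 hours after the previous one.
2019-06-10 06:00 + 18 h = 2019-06-11 00:00.
2019-06-11 00:00 + 18 h = 2019-06-11 18:00.
2019-06-11 18:00 + 18 h = 2019-06-12 12:00.

2019-06-12 12:00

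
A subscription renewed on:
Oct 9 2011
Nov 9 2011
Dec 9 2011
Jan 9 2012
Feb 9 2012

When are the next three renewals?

Mar 9 2012, Apr 9 2012, May 9 2012

Each date is the 9th; the gaps (31, 30, 31, 31) track the month lengths.
The rule is the 9th of each month.
March 2012: Mar 9 2012.
Next: April 2012 → Apr 9 2012.
Next: May 2012 → May 9 2012.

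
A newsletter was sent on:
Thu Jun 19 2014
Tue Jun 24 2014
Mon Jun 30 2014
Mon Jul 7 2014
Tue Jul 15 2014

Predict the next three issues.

Thu Jul 24 2014, Sun Aug 3 2014, Thu Aug 14 2014

Intervals are 5, 6, 7, 8 days — an arithmetic progression with common difference 1.
Next gap: 9 days. Tue Jul 15 2014 + 9 days = Thu Jul 24 2014.
Next gap: 10 days. Thu Jul 24 2014 + 10 days = Sun Aug 3 2014.
Next gap: 11 days. Sun Aug 3 2014 + 11 days = Thu Aug 14 2014.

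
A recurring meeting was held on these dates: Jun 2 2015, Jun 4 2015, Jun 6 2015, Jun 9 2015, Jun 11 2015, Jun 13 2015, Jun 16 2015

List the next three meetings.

The gap pattern 2, 2, 3, 2, 2, 3 repeats every 3 events.
These are the Tuesdays, Thursdays and Saturdays of each week.
The following Thursday is Jun 18 2015.
Next Saturday: Jun 20 2015.
Next Tuesday: Jun 23 2015.

Jun 18 2015, Jun 20 2015, Jun 23 2015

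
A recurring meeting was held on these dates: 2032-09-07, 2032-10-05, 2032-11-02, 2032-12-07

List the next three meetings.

Gaps: 28, 28, 35 days — a mix of 28 and 35. Every date is a Tuesday.
Each is the 1st Tuesday of its month.
1st Tuesday of January 2033: 2033-01-04.
1st Tuesday of February 2033: 2033-02-01.
1st Tuesday of March 2033: 2033-03-01.

2033-01-04, 2033-02-01, 2033-03-01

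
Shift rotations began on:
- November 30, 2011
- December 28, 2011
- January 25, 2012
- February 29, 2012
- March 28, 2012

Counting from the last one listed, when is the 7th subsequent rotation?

These are Wednesdays with 28, 28, 35, 28-day gaps.
Each is the final Wednesday of its month — November 30, 2011 is past the 28th, so '4th Wednesday' doesn't fit.
Last Wednesday of April 2012: April 25, 2012.
May 2012 ends with Wednesday May 30, 2012.
Last Wednesday of June 2012: June 27, 2012.
July 2012 ends with Wednesday July 25, 2012.
August 2012 ends with Wednesday August 29, 2012.
Last Wednesday of September 2012: September 26, 2012.
Last Wednesday of October 2012: October 31, 2012.

October 31, 2012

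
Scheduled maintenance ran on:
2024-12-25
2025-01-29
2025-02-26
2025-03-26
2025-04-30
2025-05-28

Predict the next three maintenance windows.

2025-06-25, 2025-07-30, 2025-08-27

Every date is a Wednesday; gaps 35, 28, 28, 35, 28 days.
Each is the last Wednesday of its month (at least one falls on the 29th or later, ruling out '4th Wednesday').
Last Wednesday of June 2025: 2025-06-25.
Last Wednesday of July 2025: 2025-07-30.
Last Wednesday of August 2025: 2025-08-27.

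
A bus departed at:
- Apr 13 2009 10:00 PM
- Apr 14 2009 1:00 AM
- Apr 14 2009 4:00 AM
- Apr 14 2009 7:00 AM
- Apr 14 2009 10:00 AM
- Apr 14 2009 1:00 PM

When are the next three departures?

Apr 14 2009 4:00 PM, Apr 14 2009 7:00 PM, Apr 14 2009 10:00 PM

The interval is a steady 3 hours (3, 3, 3, 3, 3).
Apr 14 2009 1:00 PM + 3 h = Apr 14 2009 4:00 PM.
Apr 14 2009 4:00 PM + 3 h = Apr 14 2009 7:00 PM.
Apr 14 2009 7:00 PM + 3 h = Apr 14 2009 10:00 PM.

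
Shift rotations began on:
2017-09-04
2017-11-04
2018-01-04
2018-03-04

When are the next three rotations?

2018-05-04, 2018-07-04, 2018-09-04

Gaps: 61, 61, 59 days — not constant. Every event is on the 4th of the month.
Pattern: the 4th of every 2 months.
May 2018: 2018-05-04.
Next: July 2018 → 2018-07-04.
Next: September 2018 → 2018-09-04.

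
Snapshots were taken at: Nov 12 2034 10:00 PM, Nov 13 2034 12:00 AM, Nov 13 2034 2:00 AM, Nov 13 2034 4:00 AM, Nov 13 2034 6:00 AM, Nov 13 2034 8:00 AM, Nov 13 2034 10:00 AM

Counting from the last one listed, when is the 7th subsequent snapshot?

The interval is a steady 2 hours (2, 2, 2, 2, 2, 2).
Nov 13 2034 10:00 AM + 2 h = Nov 13 2034 12:00 PM.
Nov 13 2034 12:00 PM + 2 h = Nov 13 2034 2:00 PM.
Nov 13 2034 2:00 PM + 2 h = Nov 13 2034 4:00 PM.
Nov 13 2034 4:00 PM + 2 h = Nov 13 2034 6:00 PM.
Nov 13 2034 6:00 PM + 2 h = Nov 13 2034 8:00 PM.
Nov 13 2034 8:00 PM + 2 h = Nov 13 2034 10:00 PM.
Nov 13 2034 10:00 PM + 2 h = Nov 14 2034 12:00 AM.

Nov 14 2034 12:00 AM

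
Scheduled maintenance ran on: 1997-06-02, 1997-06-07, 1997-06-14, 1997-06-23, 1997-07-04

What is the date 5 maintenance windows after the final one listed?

1997-09-27

The spacing grows by 2 each time: 5, 7, 9, 11 days.
Next gap: 13 days. 1997-07-04 + 13 days = 1997-07-17.
Next gap: 15 days. 1997-07-17 + 15 days = 1997-08-01.
Next gap: 17 days. 1997-08-01 + 17 days = 1997-08-18.
Next gap: 19 days. 1997-08-18 + 19 days = 1997-09-06.
Next gap: 21 days. 1997-09-06 + 21 days = 1997-09-27.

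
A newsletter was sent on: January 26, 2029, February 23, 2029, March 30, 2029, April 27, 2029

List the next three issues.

May 25, 2029; June 29, 2029; July 27, 2029

Every date is a Friday; gaps 28, 35, 28 days.
Each is the last Friday of its month (at least one falls on the 29th or later, ruling out '4th Friday').
Last Friday of May 2029: May 25, 2029.
Last Friday of June 2029: June 29, 2029.
July 2029 ends with Friday July 27, 2029.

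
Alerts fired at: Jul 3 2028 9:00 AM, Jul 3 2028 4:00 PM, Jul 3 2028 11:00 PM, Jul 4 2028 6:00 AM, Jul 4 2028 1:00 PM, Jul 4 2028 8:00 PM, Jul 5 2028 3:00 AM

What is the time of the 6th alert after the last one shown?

Jul 6 2028 9:00 PM

Gaps: 7, 7, 7, 7, 7, 7 hours — each event is 7 hours after the previous one.
Jul 5 2028 3:00 AM + 7 h = Jul 5 2028 10:00 AM.
Jul 5 2028 10:00 AM + 7 h = Jul 5 2028 5:00 PM.
Jul 5 2028 5:00 PM + 7 h = Jul 6 2028 12:00 AM.
Jul 6 2028 12:00 AM + 7 h = Jul 6 2028 7:00 AM.
Jul 6 2028 7:00 AM + 7 h = Jul 6 2028 2:00 PM.
Jul 6 2028 2:00 PM + 7 h = Jul 6 2028 9:00 PM.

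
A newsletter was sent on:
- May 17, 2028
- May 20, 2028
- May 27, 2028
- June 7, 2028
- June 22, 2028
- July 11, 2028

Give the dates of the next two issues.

The spacing grows by 4 each time: 3, 7, 11, 15, 19 days.
Next gap: 23 days. July 11, 2028 + 23 days = August 3, 2028.
Next gap: 27 days. August 3, 2028 + 27 days = August 30, 2028.

August 3, 2028; August 30, 2028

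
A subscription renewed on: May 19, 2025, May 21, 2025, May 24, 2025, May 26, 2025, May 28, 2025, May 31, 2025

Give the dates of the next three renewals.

Gaps: 2, 3, 2, 2, 3 days — not constant, but cyclic with period 3.
The events fall on every Monday, Wednesday and Saturday.
The following Monday is June 2, 2025.
Next Wednesday: June 4, 2025.
The following Saturday is June 7, 2025.

June 2, 2025; June 4, 2025; June 7, 2025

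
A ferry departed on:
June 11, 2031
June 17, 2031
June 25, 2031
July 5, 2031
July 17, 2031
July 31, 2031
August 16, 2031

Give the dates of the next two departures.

September 3, 2031; September 23, 2031

The spacing grows by 2 each time: 6, 8, 10, 12, 14, 16 days.
Next gap: 18 days. August 16, 2031 + 18 days = September 3, 2031.
Next gap: 20 days. September 3, 2031 + 20 days = September 23, 2031.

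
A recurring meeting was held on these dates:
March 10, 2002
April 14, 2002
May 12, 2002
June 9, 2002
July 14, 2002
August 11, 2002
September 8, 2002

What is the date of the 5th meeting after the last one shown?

All dates are Sundays, 35, 28, 28, 35, 28, 28 days apart.
Specifically, the 2nd Sunday of each month.
2nd Sunday of October 2002: October 13, 2002.
November 2002 — 2nd Sunday is November 10, 2002.
December 2002 — 2nd Sunday is December 8, 2002.
2nd Sunday of January 2003: January 12, 2003.
2nd Sunday of February 2003: February 9, 2003.

February 9, 2003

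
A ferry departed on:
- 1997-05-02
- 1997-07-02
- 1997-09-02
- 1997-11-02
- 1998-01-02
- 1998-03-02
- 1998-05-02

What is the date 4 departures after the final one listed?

Gaps: 61, 62, 61, 61, 59, 61 days — not constant. Every event is on the 2nd of the month.
Pattern: the 2nd of every 2 months.
July 1998: 1998-07-02.
Next: September 1998 → 1998-09-02.
November 1998: 1998-11-02.
January 1999: 1999-01-02.

1999-01-02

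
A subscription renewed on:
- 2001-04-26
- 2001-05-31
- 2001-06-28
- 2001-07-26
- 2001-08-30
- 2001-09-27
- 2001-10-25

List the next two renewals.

Every date is a Thursday; gaps 35, 28, 28, 35, 28, 28 days.
Each is the last Thursday of its month (at least one falls on the 29th or later, ruling out '4th Thursday').
November 2001 ends with Thursday 2001-11-29.
December 2001 ends with Thursday 2001-12-27.

2001-11-29, 2001-12-27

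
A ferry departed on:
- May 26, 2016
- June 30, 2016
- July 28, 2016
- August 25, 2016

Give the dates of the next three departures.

All Thursdays; the gaps (35, 28, 28) vary with month length.
This is the last Thursday of each month.
Last Thursday of September 2016: September 29, 2016.
Last Thursday of October 2016: October 27, 2016.
Last Thursday of November 2016: November 24, 2016.

September 29, 2016; October 27, 2016; November 24, 2016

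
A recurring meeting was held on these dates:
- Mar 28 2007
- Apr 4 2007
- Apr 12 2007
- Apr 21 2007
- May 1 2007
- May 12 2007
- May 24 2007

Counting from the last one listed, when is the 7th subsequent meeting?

Gaps: 7, 8, 9, 10, 11, 12 days — each gap is 1 larger than the previous one.
Next gap: 13 days. May 24 2007 + 13 days = Jun 6 2007.
Next gap: 14 days. Jun 6 2007 + 14 days = Jun 20 2007.
Next gap: 15 days. Jun 20 2007 + 15 days = Jul 5 2007.
Next gap: 16 days. Jul 5 2007 + 16 days = Jul 21 2007.
Next gap: 17 days. Jul 21 2007 + 17 days = Aug 7 2007.
Next gap: 18 days. Aug 7 2007 + 18 days = Aug 25 2007.
Next gap: 19 days. Aug 25 2007 + 19 days = Sep 13 2007.

Sep 13 2007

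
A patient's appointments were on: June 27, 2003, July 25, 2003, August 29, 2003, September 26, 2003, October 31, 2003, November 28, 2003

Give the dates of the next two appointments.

Every date is a Friday; gaps 28, 35, 28, 35, 28 days.
Each is the last Friday of its month (at least one falls on the 29th or later, ruling out '4th Friday').
December 2003 ends with Friday December 26, 2003.
Last Friday of January 2004: January 30, 2004.

December 26, 2003; January 30, 2004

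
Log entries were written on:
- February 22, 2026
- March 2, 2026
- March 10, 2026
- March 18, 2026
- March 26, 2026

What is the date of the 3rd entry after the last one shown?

The spacing is 8, 8, 8, 8 days — always 8 days.
March 26, 2026 + 8 days = April 3, 2026.
April 3, 2026 + 8 days = April 11, 2026.
April 11, 2026 + 8 days = April 19, 2026.

April 19, 2026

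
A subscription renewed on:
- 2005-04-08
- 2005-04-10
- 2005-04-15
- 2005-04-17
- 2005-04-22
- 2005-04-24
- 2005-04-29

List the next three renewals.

2005-05-01, 2005-05-06, 2005-05-08

The gap pattern 2, 5, 2, 5, 2, 5 repeats every 2 events.
These are the Fridays and Sundays of each week.
Next Sunday: 2005-05-01.
The following Friday is 2005-05-06.
Next Sunday: 2005-05-08.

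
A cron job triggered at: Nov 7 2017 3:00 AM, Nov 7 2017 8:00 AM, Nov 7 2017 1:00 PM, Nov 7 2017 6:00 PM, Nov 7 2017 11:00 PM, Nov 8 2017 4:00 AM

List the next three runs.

Spacing: 5, 5, 5, 5, 5 h — constant 5 h.
Nov 8 2017 4:00 AM + 5 h = Nov 8 2017 9:00 AM.
Nov 8 2017 9:00 AM + 5 h = Nov 8 2017 2:00 PM.
Nov 8 2017 2:00 PM + 5 h = Nov 8 2017 7:00 PM.

Nov 8 2017 9:00 AM, Nov 8 2017 2:00 PM, Nov 8 2017 7:00 PM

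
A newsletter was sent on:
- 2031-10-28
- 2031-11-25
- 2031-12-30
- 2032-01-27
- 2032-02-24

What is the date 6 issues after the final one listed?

2032-08-31

These are Tuesdays with 28, 35, 28, 28-day gaps.
Each is the final Tuesday of its month — 2031-12-30 is past the 28th, so '4th Tuesday' doesn't fit.
Last Tuesday of March 2032: 2032-03-30.
April 2032 ends with Tuesday 2032-04-27.
Last Tuesday of May 2032: 2032-05-25.
June 2032 ends with Tuesday 2032-06-29.
July 2032 ends with Tuesday 2032-07-27.
August 2032 ends with Tuesday 2032-08-31.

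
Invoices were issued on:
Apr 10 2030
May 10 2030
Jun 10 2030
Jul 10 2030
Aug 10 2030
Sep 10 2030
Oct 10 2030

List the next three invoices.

Each date is the 10th; the gaps (30, 31, 30, 31, 31, 30) track the month lengths.
The rule is the 10th of each month.
November 2030: Nov 10 2030.
Next: December 2030 → Dec 10 2030.
Next: January 2031 → Jan 10 2031.

Nov 10 2030, Dec 10 2030, Jan 10 2031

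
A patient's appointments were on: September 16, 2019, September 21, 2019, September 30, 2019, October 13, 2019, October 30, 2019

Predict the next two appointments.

The spacing grows by 4 each time: 5, 9, 13, 17 days.
Next gap: 21 days. October 30, 2019 + 21 days = November 20, 2019.
Next gap: 25 days. November 20, 2019 + 25 days = December 15, 2019.

November 20, 2019; December 15, 2019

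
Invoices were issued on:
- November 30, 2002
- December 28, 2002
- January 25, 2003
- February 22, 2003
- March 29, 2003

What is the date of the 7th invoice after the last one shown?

October 25, 2003

All Saturdays; the gaps (28, 28, 28, 35) vary with month length.
This is the last Saturday of each month.
April 2003 ends with Saturday April 26, 2003.
Last Saturday of May 2003: May 31, 2003.
Last Saturday of June 2003: June 28, 2003.
Last Saturday of July 2003: July 26, 2003.
August 2003 ends with Saturday August 30, 2003.
Last Saturday of September 2003: September 27, 2003.
October 2003 ends with Saturday October 25, 2003.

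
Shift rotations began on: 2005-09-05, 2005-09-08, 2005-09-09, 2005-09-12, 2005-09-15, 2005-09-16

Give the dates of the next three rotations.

2005-09-19, 2005-09-22, 2005-09-23

Every event lands on a Monday or Thursday or Friday (gaps cycle 3, 1, 3, 3, 1).
So the schedule is: every Monday, Thursday and Friday.
Next Monday: 2005-09-19.
Next Thursday: 2005-09-22.
The following Friday is 2005-09-23.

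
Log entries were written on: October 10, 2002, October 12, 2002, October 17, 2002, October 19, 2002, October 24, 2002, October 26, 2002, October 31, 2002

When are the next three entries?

Every event lands on a Thursday or Saturday (gaps cycle 2, 5, 2, 5, 2, 5).
So the schedule is: every Thursday and Saturday.
The following Saturday is November 2, 2002.
The following Thursday is November 7, 2002.
Next Saturday: November 9, 2002.

November 2, 2002; November 7, 2002; November 9, 2002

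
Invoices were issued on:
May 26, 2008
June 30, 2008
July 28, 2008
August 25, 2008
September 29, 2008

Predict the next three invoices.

October 27, 2008; November 24, 2008; December 29, 2008

All Mondays; the gaps (35, 28, 28, 35) vary with month length.
This is the last Monday of each month.
Last Monday of October 2008: October 27, 2008.
Last Monday of November 2008: November 24, 2008.
December 2008 ends with Monday December 29, 2008.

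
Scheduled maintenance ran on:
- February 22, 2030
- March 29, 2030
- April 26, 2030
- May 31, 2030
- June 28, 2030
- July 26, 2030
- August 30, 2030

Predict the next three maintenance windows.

All Fridays; the gaps (35, 28, 35, 28, 28, 35) vary with month length.
This is the last Friday of each month.
September 2030 ends with Friday September 27, 2030.
Last Friday of October 2030: October 25, 2030.
Last Friday of November 2030: November 29, 2030.

September 27, 2030; October 25, 2030; November 29, 2030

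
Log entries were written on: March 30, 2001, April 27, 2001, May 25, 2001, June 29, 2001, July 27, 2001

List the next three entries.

August 31, 2001; September 28, 2001; October 26, 2001

Every date is a Friday; gaps 28, 28, 35, 28 days.
Each is the last Friday of its month (at least one falls on the 29th or later, ruling out '4th Friday').
Last Friday of August 2001: August 31, 2001.
Last Friday of September 2001: September 28, 2001.
October 2001 ends with Friday October 26, 2001.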